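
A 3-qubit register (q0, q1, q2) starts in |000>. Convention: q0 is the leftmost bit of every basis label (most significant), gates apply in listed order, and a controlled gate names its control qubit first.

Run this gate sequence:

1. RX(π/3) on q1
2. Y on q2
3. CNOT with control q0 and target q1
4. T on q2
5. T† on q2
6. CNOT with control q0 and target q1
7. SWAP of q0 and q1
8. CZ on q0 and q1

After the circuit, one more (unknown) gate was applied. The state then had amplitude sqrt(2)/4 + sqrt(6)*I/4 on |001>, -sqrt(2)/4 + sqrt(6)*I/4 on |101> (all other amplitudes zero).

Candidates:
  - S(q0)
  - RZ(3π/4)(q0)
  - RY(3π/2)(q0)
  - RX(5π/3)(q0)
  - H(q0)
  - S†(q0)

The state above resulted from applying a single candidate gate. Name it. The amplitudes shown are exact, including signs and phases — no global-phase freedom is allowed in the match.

It was H(q0) that produced the state shown.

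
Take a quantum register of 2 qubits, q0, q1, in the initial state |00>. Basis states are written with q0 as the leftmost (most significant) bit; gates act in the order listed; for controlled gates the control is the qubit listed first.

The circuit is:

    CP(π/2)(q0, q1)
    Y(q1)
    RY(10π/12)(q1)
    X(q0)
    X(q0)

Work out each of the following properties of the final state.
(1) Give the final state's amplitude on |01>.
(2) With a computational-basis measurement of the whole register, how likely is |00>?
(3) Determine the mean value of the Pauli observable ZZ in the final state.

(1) The amplitude on |01> is I*(-sqrt(2) + sqrt(6))/4. Key observation: gates 4-5 undo each other exactly, leaving only the rest of the circuit to track.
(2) Outcome |00> occurs with probability sqrt(3)/4 + 1/2.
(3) In the final state, ZZ has expectation sqrt(3)/2.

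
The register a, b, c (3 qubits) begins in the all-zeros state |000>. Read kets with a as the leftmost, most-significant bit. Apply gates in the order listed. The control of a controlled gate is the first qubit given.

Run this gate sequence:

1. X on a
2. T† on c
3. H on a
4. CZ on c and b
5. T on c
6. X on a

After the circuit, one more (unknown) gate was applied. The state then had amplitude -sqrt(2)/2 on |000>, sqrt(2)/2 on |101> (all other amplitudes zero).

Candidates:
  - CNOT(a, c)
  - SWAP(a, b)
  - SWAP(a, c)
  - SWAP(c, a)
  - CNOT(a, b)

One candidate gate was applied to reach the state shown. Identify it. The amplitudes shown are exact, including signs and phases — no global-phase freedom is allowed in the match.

It was CNOT(a, c) that produced the state shown.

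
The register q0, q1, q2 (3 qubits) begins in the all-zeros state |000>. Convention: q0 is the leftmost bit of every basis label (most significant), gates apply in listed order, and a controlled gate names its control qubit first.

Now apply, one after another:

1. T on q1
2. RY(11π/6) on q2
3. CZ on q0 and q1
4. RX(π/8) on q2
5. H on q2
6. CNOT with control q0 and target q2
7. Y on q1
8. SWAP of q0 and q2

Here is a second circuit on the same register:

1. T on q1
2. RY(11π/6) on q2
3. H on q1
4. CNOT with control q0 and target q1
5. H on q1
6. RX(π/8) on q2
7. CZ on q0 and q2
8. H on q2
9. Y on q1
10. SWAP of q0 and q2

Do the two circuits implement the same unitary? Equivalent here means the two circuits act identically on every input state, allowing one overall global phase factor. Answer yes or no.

Yes — the two circuits implement the same unitary up to a global phase.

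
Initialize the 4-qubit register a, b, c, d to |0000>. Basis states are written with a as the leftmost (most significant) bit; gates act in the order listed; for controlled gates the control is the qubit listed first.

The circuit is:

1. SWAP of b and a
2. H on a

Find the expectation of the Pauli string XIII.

The expectation value of XIII is 1.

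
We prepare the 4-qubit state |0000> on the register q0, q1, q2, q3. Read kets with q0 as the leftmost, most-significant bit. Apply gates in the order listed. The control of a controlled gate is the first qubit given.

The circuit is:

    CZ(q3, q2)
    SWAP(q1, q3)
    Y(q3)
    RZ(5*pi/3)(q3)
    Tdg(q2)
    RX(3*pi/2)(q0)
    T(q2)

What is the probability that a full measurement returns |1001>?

The probability of measuring |1001> is 1/2.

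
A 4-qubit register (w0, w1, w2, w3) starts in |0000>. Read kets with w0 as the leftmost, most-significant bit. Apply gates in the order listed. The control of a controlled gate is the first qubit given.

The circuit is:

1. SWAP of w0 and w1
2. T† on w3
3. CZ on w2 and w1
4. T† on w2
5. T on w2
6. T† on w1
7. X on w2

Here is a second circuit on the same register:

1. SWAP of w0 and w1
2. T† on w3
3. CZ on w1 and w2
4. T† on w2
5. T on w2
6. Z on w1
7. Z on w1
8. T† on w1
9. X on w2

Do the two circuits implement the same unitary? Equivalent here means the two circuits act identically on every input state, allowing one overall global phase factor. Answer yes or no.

Yes — the two circuits implement the same unitary up to a global phase.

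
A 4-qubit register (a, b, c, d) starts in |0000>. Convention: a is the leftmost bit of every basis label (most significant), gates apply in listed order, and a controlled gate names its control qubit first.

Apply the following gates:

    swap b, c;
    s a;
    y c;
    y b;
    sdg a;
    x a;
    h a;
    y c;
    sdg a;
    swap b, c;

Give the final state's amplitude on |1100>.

The final state's coefficient on |1100> equals 0.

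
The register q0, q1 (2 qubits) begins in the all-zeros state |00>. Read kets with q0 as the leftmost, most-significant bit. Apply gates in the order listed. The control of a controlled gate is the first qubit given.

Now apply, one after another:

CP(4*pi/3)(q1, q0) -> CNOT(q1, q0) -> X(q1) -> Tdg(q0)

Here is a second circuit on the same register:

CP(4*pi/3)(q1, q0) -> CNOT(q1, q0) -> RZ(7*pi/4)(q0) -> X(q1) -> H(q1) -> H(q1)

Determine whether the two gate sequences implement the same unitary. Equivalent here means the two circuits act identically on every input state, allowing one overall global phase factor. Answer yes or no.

Yes: on every input state the two circuits agree up to one overall phase factor.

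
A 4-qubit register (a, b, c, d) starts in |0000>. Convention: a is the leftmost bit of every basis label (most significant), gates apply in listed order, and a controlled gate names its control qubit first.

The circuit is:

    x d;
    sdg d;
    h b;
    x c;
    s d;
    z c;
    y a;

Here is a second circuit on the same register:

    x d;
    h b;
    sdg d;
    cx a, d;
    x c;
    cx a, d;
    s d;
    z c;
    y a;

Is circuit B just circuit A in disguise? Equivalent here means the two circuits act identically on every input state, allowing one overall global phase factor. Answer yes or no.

Yes, they are equivalent — the unitaries differ by at most a global phase.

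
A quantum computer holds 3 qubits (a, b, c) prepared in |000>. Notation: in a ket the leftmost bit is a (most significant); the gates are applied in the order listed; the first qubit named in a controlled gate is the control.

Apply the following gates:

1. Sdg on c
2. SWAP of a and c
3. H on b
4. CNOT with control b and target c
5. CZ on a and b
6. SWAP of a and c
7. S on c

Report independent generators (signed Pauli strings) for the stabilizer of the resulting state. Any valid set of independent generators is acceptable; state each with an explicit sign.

The final state is stabilized by the group generated by +XXI, +ZZI, +IIZ; other independent generating sets are equally valid.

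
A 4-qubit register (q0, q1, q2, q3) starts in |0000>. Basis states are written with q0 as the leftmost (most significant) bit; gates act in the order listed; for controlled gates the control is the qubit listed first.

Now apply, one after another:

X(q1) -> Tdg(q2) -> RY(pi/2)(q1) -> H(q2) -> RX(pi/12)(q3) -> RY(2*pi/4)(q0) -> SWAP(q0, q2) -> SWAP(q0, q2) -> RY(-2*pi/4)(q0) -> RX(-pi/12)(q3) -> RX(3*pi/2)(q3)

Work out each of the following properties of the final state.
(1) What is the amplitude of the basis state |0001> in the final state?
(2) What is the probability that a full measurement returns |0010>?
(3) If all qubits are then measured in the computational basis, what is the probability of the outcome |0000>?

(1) The amplitude on |0001> is sqrt(2)*I/4.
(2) The probability of measuring |0010> is 1/8.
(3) Outcome |0000> occurs with probability 1/8.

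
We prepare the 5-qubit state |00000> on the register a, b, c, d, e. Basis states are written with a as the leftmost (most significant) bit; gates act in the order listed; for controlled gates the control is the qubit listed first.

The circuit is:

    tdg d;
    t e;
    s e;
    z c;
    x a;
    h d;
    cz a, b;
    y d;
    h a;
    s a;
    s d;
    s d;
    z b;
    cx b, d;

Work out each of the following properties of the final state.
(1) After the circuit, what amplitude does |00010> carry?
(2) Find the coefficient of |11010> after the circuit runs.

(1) |00010> carries amplitude -I/2 in the final state.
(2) The amplitude on |11010> is 0.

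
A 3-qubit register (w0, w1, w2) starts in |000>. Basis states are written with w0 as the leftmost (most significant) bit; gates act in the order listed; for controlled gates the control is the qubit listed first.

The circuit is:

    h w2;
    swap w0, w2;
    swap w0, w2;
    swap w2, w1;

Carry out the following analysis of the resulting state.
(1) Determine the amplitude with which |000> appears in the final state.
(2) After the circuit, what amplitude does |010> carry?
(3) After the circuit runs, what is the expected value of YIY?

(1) |000> carries amplitude sqrt(2)/2 in the final state.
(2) The final state's coefficient on |010> equals sqrt(2)/2.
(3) The expectation value of YIY is 0.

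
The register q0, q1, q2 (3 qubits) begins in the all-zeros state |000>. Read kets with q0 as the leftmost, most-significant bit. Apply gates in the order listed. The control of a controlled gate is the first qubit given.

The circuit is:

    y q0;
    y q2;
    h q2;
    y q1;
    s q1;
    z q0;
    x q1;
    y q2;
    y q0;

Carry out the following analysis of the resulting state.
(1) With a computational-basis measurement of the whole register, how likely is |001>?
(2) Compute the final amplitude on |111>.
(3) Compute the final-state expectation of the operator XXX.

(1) Outcome |001> occurs with probability 1/2.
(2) The final state's coefficient on |111> equals 0.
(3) The expectation value of XXX is 0.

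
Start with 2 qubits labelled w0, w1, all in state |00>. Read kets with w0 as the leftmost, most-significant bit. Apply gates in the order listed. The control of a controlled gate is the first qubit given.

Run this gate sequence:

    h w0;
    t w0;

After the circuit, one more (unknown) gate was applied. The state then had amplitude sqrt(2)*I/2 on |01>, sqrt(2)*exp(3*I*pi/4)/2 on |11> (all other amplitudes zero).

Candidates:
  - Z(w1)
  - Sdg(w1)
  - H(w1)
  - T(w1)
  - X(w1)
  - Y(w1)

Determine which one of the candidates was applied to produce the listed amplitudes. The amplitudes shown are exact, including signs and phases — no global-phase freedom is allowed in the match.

It was Y(w1) that produced the state shown.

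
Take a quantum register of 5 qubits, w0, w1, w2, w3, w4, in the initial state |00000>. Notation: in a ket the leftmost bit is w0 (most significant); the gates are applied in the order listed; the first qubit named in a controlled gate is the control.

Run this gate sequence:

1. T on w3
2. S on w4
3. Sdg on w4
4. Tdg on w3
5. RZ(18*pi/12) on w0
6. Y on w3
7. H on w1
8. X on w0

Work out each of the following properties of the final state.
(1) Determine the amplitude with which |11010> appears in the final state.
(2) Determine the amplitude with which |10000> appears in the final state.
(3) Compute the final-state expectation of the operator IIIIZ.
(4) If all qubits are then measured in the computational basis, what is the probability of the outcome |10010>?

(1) |11010> carries amplitude -sqrt(2)*exp(3*I*pi/4)/2 in the final state. Key observation: the block from step 1 through step 4 cancels to the identity and can be dropped.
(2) |10000> carries amplitude 0 in the final state.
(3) In the final state, IIIIZ has expectation 1.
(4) Outcome |10010> occurs with probability 1/2.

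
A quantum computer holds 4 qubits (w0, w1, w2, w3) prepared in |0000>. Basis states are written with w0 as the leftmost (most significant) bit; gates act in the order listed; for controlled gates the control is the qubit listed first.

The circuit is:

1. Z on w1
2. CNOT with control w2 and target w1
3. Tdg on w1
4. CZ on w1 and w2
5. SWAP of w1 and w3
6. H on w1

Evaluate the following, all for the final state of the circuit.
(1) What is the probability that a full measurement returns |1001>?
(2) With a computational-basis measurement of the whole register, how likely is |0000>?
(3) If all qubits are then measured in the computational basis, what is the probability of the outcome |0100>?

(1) Outcome |1001> occurs with probability 0.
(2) A full measurement returns |0000> with probability 1/2.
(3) The probability of measuring |0100> is 1/2.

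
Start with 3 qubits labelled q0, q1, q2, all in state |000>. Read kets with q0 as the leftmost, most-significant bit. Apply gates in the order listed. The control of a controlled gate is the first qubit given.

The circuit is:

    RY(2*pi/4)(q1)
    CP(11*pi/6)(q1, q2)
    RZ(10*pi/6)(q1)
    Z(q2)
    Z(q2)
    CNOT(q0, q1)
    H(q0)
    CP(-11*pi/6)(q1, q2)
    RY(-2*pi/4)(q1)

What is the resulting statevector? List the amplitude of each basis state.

The final amplitudes are -sqrt(6)/4 on |000>, 0 on |001>, sqrt(2)*(1 + exp(2*I*pi/3))*exp(I*pi/6)/4 on |010>, 0 on |011>, -sqrt(6)/4 on |100>, 0 on |101>, sqrt(2)*(1 + exp(2*I*pi/3))*exp(I*pi/6)/4 on |110>, 0 on |111>.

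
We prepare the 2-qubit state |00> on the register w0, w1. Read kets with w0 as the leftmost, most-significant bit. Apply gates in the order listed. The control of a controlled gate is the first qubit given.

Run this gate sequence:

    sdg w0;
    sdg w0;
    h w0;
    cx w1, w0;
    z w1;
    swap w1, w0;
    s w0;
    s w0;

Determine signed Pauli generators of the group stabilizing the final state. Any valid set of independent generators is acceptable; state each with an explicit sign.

One valid set of independent stabilizer generators is +IX, +ZI (any independent generating set of the same group is equally correct).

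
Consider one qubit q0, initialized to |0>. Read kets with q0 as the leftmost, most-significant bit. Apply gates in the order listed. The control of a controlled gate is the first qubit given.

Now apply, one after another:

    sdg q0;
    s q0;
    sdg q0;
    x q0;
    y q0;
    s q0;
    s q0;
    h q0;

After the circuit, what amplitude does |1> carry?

The final state's coefficient on |1> equals -sqrt(2)*I/2.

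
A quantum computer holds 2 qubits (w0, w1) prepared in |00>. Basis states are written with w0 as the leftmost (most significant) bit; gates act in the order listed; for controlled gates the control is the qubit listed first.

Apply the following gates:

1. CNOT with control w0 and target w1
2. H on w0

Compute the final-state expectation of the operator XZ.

The observable XZ averages to 1.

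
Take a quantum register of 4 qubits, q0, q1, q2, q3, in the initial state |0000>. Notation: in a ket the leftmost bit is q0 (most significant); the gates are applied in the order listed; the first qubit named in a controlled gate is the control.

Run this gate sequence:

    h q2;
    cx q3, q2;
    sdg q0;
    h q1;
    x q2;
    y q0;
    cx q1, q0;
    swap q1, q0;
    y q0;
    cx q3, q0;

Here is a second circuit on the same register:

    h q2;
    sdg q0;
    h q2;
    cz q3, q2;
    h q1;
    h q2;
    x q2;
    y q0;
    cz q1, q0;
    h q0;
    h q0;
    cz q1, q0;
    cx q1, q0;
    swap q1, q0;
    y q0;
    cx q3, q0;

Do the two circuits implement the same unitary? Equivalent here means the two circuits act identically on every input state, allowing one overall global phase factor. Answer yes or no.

Yes: on every input state the two circuits agree up to one overall phase factor.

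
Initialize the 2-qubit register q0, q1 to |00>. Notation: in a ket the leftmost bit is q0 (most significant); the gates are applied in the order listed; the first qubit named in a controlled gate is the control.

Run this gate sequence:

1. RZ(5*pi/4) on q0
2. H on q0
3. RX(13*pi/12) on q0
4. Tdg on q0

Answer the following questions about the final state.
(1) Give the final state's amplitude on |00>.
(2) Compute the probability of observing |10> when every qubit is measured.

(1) The amplitude on |00> is -sqrt(12 - 6*sqrt(2))*exp(3*I*pi/8)/8 + sqrt(4 - 2*sqrt(2))*exp(7*I*pi/8)/8 + sqrt(6*sqrt(2) + 12)*exp(7*I*pi/8)/8 + sqrt(2*sqrt(2) + 4)*exp(3*I*pi/8)/8.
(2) Outcome |10> occurs with probability 1/2.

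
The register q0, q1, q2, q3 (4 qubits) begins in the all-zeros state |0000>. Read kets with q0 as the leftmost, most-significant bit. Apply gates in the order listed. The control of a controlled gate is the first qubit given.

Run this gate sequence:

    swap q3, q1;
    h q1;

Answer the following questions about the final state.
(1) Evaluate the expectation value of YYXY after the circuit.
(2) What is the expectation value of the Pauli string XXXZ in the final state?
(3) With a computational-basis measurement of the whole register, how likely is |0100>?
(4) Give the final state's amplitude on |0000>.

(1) The expectation value of YYXY is 0.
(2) The expectation value of XXXZ is 0.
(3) The probability of measuring |0100> is 1/2.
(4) |0000> carries amplitude sqrt(2)/2 in the final state.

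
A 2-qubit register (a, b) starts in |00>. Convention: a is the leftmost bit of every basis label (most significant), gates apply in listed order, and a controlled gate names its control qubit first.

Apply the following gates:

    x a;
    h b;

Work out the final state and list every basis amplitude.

After the circuit, the state carries amplitude 0 on |00>, 0 on |01>, sqrt(2)/2 on |10>, sqrt(2)/2 on |11>.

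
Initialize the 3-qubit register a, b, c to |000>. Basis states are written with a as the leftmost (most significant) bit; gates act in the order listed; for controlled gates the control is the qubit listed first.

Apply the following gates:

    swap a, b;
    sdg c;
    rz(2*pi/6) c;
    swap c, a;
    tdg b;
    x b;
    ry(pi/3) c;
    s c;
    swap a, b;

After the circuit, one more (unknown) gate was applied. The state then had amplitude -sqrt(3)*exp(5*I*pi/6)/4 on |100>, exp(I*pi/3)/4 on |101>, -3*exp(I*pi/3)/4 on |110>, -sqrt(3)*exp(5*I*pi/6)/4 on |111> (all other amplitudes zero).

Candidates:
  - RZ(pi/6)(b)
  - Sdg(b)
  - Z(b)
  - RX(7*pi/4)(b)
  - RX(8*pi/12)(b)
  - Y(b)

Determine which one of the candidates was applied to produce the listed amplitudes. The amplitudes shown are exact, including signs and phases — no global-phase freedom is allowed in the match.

The applied gate was RX(8*pi/12)(b).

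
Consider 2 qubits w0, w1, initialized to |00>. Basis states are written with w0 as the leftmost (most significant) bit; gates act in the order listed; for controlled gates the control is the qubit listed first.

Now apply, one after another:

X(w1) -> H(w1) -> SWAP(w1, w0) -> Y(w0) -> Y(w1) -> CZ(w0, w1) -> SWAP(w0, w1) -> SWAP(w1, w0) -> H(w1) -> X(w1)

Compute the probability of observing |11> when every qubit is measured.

Outcome |11> occurs with probability 1/4.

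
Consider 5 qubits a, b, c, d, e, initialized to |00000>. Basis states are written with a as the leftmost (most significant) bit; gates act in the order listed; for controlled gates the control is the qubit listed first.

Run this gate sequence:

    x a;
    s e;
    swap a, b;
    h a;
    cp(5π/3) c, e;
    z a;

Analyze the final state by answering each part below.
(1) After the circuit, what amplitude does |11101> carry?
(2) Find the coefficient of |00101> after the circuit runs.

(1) The amplitude on |11101> is 0.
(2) The amplitude on |00101> is 0.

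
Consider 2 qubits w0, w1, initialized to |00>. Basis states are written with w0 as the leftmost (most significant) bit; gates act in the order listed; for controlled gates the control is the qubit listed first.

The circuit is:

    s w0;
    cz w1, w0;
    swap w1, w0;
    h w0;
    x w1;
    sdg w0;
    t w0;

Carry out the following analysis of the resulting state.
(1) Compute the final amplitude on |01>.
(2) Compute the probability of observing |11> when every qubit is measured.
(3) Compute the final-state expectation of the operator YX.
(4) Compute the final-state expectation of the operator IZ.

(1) The amplitude on |01> is sqrt(2)/2.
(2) The probability of measuring |11> is 1/2.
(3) The expectation value of YX is 0.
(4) The observable IZ averages to -1.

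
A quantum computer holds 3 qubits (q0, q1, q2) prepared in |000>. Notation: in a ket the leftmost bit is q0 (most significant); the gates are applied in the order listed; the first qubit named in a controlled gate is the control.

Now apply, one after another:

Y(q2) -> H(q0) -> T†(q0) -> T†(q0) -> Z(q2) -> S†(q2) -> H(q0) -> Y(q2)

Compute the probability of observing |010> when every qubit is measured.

A full measurement returns |010> with probability 0.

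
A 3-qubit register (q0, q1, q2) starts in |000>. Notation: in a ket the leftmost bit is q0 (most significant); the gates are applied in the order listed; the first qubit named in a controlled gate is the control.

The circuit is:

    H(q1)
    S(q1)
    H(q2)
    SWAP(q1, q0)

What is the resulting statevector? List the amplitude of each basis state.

The final amplitudes are 1/2 on |000>, 1/2 on |001>, 0 on |010>, 0 on |011>, I/2 on |100>, I/2 on |101>, 0 on |110>, 0 on |111>.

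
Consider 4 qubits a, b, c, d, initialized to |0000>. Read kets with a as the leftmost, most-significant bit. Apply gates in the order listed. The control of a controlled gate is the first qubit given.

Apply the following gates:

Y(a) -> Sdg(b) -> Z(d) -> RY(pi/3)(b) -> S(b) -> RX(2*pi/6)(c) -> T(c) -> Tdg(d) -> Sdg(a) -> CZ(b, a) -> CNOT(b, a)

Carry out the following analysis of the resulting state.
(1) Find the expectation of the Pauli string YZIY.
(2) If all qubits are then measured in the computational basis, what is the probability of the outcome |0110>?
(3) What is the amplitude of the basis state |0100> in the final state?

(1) The expectation value of YZIY is 0.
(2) A full measurement returns |0110> with probability 1/16.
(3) The final state's coefficient on |0100> equals -sqrt(3)*I/4.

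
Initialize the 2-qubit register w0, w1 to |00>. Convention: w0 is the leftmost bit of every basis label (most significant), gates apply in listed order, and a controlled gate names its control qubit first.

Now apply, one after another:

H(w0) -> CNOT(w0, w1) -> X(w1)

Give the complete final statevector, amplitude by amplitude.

The final amplitudes are 0 on |00>, sqrt(2)/2 on |01>, sqrt(2)/2 on |10>, 0 on |11>.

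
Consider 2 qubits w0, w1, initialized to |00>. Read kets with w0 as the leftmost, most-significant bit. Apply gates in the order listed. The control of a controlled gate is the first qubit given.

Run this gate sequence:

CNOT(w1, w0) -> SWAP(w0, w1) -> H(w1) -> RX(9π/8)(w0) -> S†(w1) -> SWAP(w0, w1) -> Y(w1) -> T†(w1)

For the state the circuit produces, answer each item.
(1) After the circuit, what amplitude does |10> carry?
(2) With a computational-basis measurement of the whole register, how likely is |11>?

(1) The final state's coefficient on |10> equals sqrt(2)*I*cos(pi/16)/2.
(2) A full measurement returns |11> with probability 1/4 - sqrt(sqrt(2) + 2)/8.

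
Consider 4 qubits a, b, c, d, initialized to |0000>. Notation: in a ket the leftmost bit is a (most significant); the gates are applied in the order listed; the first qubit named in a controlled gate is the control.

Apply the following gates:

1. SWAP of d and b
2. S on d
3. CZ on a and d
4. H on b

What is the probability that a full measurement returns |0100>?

Outcome |0100> occurs with probability 1/2.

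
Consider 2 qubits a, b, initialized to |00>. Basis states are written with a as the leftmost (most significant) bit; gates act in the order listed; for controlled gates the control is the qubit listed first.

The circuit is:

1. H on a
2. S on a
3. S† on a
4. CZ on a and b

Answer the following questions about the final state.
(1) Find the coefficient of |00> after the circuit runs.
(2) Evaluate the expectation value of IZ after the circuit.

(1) The final state's coefficient on |00> equals sqrt(2)/2. Key observation: gates 2-3 undo each other exactly, leaving only the rest of the circuit to track.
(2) In the final state, IZ has expectation 1.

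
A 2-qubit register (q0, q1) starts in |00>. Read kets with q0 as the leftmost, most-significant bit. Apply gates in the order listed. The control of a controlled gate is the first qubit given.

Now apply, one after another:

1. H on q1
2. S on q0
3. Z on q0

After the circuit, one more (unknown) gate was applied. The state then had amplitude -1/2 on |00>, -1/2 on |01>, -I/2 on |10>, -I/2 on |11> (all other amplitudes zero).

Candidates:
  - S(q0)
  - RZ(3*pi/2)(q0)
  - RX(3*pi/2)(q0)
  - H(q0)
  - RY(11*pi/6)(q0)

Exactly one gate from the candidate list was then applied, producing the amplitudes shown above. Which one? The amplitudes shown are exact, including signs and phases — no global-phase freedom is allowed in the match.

It was RX(3*pi/2)(q0) that produced the state shown.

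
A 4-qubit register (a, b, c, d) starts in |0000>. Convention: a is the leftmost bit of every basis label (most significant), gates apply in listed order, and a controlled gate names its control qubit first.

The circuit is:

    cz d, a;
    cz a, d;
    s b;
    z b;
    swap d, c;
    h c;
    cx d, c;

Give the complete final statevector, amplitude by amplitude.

The resulting statevector has amplitude sqrt(2)/2 on |0000>, sqrt(2)/2 on |0010>, and 0 on every other basis state.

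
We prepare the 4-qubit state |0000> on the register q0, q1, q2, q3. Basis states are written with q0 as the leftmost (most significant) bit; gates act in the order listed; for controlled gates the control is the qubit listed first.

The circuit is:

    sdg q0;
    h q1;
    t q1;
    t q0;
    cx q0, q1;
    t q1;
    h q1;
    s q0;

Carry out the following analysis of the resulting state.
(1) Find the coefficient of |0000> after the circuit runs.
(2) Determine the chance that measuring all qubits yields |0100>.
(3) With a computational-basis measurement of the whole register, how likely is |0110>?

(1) |0000> carries amplitude 1/2 + I/2 in the final state.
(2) The probability of measuring |0100> is 1/2.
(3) Outcome |0110> occurs with probability 0.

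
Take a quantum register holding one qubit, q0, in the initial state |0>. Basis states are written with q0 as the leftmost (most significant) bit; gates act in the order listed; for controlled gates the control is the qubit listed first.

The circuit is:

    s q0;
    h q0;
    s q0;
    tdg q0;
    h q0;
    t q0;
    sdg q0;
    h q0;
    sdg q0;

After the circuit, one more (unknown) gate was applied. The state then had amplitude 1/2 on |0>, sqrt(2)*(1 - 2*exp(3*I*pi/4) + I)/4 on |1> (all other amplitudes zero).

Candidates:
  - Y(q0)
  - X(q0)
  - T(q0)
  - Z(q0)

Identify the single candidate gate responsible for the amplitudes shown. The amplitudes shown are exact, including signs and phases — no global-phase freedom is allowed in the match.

The applied gate was T(q0).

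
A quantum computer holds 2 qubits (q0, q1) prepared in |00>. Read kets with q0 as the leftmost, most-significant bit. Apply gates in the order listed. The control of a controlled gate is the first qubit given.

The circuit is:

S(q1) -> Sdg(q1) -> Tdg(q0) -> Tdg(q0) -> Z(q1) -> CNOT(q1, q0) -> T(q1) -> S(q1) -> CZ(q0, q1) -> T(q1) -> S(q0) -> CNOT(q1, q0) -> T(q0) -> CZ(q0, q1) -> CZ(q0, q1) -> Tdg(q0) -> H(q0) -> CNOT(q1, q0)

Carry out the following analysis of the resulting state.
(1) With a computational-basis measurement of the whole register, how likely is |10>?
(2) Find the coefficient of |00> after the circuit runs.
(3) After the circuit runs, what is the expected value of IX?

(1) A full measurement returns |10> with probability 1/2.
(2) The amplitude on |00> is sqrt(2)/2.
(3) The expectation value of IX is 0.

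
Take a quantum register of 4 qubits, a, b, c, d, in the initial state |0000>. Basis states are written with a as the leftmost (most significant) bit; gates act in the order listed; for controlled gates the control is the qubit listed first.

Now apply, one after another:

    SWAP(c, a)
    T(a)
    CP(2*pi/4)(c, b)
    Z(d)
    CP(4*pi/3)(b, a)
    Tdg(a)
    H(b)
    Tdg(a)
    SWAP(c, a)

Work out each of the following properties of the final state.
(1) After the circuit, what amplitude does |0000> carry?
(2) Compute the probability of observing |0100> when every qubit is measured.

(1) |0000> carries amplitude sqrt(2)/2 in the final state.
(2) Outcome |0100> occurs with probability 1/2.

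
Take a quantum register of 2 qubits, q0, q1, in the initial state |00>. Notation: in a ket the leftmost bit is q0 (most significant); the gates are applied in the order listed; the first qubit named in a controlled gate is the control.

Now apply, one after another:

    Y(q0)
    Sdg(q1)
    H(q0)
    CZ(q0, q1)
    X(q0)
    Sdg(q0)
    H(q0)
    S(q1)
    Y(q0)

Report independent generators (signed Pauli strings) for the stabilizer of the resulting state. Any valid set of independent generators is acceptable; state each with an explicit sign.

The final state is stabilized by the group generated by -YI, +IZ; other independent generating sets are equally valid.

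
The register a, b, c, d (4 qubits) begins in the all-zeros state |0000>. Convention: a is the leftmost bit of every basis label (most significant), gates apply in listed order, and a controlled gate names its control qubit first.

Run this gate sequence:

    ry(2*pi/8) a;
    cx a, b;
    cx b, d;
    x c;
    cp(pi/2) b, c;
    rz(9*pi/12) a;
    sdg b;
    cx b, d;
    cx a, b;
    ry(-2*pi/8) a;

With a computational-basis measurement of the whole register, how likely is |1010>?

Outcome |1010> occurs with probability sqrt(2)/8 + 1/4.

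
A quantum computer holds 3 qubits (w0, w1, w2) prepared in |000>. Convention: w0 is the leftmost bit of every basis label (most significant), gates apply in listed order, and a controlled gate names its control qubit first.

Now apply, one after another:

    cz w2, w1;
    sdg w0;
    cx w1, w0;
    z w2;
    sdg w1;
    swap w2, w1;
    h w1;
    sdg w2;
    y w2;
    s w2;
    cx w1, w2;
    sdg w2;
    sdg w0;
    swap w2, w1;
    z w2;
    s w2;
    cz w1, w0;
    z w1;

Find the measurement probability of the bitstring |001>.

A full measurement returns |001> with probability 1/2.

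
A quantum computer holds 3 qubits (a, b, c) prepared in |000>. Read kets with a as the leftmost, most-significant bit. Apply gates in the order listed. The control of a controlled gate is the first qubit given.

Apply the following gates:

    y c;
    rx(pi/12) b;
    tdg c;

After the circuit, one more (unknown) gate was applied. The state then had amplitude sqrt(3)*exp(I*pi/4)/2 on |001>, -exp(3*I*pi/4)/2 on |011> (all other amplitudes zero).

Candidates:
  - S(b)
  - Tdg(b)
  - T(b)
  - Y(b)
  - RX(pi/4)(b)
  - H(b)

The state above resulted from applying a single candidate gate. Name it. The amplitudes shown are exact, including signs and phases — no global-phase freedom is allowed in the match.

The applied gate was RX(pi/4)(b).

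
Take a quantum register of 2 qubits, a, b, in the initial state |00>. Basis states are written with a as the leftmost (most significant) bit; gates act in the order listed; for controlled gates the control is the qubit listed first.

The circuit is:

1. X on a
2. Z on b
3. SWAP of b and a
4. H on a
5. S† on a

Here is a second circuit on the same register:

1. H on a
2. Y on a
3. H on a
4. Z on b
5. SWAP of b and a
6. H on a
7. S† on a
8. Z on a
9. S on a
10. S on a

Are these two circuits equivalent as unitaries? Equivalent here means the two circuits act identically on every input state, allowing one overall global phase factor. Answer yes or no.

No, they are not equivalent — no single phase factor reconciles the two unitaries.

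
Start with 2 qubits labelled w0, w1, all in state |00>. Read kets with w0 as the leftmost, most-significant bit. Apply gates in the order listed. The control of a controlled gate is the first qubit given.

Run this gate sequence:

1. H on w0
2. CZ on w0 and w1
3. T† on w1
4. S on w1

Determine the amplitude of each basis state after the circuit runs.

After the circuit, the state carries amplitude sqrt(2)/2 on |00>, 0 on |01>, sqrt(2)/2 on |10>, 0 on |11>.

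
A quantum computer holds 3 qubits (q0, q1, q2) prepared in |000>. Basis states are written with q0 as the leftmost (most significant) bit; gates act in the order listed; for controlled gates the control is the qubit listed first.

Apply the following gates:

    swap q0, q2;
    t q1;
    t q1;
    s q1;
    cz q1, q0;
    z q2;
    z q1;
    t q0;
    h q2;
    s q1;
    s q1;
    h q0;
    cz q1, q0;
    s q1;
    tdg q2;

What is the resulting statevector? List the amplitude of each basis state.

The final amplitudes are 1/2 on |000>, -exp(3*I*pi/4)/2 on |001>, 0 on |010>, 0 on |011>, 1/2 on |100>, -exp(3*I*pi/4)/2 on |101>, 0 on |110>, 0 on |111>.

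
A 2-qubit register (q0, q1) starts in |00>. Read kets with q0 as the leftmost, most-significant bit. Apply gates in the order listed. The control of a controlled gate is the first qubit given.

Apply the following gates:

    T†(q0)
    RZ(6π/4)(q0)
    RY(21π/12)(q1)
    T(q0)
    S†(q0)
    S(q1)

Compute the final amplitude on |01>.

The amplitude on |01> is -sqrt(2 - sqrt(2))*exp(3*I*pi/4)/2.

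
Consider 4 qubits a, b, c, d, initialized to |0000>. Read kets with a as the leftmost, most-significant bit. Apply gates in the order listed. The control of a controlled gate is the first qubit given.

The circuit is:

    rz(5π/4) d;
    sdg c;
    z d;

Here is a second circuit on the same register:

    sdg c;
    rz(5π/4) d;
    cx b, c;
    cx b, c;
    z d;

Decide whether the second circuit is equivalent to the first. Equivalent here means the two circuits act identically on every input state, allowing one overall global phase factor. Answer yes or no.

Yes: on every input state the two circuits agree up to one overall phase factor.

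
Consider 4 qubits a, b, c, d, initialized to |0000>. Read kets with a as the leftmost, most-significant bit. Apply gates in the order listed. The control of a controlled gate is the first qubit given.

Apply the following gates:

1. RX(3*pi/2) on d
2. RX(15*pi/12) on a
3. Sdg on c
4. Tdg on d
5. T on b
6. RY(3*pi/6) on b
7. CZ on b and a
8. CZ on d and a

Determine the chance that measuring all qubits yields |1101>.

Outcome |1101> occurs with probability sqrt(2)/16 + 1/8.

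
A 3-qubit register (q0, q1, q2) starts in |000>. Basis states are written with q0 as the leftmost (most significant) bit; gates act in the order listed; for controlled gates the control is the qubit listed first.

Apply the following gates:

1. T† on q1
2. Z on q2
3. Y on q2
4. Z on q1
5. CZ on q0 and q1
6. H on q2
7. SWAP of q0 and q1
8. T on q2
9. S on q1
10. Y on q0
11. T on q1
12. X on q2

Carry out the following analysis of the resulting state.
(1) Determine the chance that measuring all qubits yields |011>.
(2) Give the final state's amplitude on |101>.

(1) A full measurement returns |011> with probability 0.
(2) The final state's coefficient on |101> equals -sqrt(2)/2.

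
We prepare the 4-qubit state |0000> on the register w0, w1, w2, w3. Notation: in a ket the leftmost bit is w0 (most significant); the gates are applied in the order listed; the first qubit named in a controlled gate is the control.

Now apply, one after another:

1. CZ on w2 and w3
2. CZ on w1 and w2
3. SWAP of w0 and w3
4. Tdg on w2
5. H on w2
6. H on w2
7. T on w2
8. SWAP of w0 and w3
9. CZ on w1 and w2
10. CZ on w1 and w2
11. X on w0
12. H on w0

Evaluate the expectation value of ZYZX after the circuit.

In the final state, ZYZX has expectation 0. Key observation: gates 2-9 undo each other exactly, leaving only the rest of the circuit to track.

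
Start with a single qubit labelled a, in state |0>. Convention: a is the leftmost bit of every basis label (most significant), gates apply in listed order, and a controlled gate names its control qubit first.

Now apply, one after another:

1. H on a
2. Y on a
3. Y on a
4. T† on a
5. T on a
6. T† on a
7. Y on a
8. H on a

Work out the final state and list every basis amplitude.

After the circuit, the state carries amplitude -exp(I*pi/4)/2 + I/2 on |0>, -I/2 - exp(I*pi/4)/2 on |1>.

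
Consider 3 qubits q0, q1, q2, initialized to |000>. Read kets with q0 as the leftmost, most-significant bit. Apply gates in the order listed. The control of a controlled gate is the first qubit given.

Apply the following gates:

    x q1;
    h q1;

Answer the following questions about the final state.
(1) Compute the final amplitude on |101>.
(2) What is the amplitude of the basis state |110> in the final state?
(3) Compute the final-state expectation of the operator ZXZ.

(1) The amplitude on |101> is 0.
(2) |110> carries amplitude 0 in the final state.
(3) The expectation value of ZXZ is -1.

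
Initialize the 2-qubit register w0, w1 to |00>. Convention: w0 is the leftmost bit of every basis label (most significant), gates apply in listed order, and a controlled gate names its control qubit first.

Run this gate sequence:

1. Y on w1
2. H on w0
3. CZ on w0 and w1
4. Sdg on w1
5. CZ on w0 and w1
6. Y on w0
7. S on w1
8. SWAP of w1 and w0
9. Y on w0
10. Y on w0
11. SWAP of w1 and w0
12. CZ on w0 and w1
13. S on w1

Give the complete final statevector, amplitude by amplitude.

After the circuit, the state carries amplitude 0 on |00>, sqrt(2)*I/2 on |01>, 0 on |10>, sqrt(2)*I/2 on |11>.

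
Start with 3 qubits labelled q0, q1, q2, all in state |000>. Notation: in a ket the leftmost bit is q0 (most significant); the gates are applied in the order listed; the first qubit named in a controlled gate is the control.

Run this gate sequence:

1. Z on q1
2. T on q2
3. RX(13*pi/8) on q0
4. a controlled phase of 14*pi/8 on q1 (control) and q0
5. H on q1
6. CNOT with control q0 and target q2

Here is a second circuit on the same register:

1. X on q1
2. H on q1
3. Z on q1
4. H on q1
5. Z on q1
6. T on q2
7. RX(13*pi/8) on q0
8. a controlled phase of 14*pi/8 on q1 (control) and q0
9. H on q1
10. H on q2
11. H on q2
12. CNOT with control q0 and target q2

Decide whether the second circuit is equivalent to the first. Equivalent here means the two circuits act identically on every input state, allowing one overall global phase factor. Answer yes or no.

Yes, they are equivalent — the unitaries differ by at most a global phase.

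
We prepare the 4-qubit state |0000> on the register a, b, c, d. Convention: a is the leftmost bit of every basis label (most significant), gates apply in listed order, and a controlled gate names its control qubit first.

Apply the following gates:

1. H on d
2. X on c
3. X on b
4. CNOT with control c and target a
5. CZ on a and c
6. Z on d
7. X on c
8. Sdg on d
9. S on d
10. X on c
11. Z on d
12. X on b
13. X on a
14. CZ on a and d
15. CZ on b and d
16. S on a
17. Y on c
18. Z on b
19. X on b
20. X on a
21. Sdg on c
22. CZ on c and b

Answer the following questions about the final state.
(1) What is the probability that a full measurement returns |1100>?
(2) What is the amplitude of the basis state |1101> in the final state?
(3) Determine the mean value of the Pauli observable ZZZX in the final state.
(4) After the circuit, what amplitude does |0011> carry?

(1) A full measurement returns |1100> with probability 1/2.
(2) The final state's coefficient on |1101> equals sqrt(2)*I/2.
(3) The expectation value of ZZZX is 1.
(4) |0011> carries amplitude 0 in the final state.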